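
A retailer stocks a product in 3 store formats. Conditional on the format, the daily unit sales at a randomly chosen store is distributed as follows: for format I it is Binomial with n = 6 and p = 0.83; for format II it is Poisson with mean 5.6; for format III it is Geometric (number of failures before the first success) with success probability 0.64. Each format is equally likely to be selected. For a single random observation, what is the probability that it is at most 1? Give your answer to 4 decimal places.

Conditional on each format, P(X ≤ 1): I: 0.000731226; II: 0.0244059; III: 0.8704.
By total probability, P(X ≤ 1) = 0.333333·0.000731226 + 0.333333·0.0244059 + 0.333333·0.8704 = 0.298512.

0.2985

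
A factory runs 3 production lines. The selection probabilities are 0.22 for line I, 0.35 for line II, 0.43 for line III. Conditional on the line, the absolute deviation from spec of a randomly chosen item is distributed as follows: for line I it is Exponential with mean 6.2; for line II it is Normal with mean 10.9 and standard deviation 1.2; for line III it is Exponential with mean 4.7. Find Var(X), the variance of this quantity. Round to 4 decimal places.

26.1585

Per component, I: μ=6.2, E[X²]=76.88; II: μ=10.9, E[X²]=120.25; III: μ=4.7, E[X²]=44.18.
E[X] = 0.22·6.2 + 0.35·10.9 + 0.43·4.7 = 7.2.
E[X²] = 0.22·76.88 + 0.35·120.25 + 0.43·44.18 = 77.9985.
Var(X) = E[X²] − (E[X])² = 77.9985 − 51.84 = 26.1585.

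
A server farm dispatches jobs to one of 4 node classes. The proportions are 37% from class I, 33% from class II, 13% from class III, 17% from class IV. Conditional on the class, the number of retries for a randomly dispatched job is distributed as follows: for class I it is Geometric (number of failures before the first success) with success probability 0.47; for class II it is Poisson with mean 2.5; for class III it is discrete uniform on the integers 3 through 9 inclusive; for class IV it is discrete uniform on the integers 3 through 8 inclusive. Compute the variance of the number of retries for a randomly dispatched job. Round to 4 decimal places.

6.3388

Per component, I: μ=1.12766, E[X²]=3.67089; II: μ=2.5, E[X²]=8.75; III: μ=6, E[X²]=40; IV: μ=5.5, E[X²]=33.1667.
E[X] = 0.37·1.12766 + 0.33·2.5 + 0.13·6 + 0.17·5.5 = 2.95723.
E[X²] = 0.37·3.67089 + 0.33·8.75 + 0.13·40 + 0.17·33.1667 = 15.0841.
Var(X) = E[X²] − (E[X])² = 15.0841 − 8.74523 = 6.33883.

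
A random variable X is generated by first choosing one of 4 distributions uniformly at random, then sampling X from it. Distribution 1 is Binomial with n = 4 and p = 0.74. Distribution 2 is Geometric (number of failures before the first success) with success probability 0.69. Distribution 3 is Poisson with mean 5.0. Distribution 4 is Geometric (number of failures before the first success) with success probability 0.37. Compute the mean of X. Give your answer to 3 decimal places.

2.528

Component means — 1: 2.96; 2: 0.449275; 3: 5; 4: 1.7027.
E[X] = 0.25·2.96 + 0.25·0.449275 + 0.25·5 + 0.25·1.7027 = 2.52799.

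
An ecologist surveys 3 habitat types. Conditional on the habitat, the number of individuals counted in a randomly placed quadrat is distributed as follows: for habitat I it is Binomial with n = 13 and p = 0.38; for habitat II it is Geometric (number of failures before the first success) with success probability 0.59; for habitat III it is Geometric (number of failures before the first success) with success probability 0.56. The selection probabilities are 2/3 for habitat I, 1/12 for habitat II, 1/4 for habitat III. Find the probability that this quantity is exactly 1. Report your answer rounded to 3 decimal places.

Conditional on each habitat, P(X = 1): I: 0.0159378; II: 0.2419; III: 0.2464.
By total probability, P(X = 1) = 0.666667·0.0159378 + 0.0833333·0.2419 + 0.25·0.2464 = 0.0923835.

0.092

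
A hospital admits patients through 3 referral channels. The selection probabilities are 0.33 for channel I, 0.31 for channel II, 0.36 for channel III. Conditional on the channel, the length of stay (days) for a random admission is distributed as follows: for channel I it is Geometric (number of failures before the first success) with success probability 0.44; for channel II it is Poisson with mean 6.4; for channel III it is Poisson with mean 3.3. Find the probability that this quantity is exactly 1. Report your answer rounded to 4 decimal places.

Conditional on each channel, P(X = 1): I: 0.2464; II: 0.010634; III: 0.121714.
By total probability, P(X = 1) = 0.33·0.2464 + 0.31·0.010634 + 0.36·0.121714 = 0.128426.

0.1284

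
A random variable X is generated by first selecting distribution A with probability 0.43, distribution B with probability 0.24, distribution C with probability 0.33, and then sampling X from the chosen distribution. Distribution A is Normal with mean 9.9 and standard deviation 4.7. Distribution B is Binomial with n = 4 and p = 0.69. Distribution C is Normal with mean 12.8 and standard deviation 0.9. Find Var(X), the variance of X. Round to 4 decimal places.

Per component, A: μ=9.9, E[X²]=120.1; B: μ=2.76, E[X²]=8.4732; C: μ=12.8, E[X²]=164.65.
E[X] = 0.43·9.9 + 0.24·2.76 + 0.33·12.8 = 9.1434.
E[X²] = 0.43·120.1 + 0.24·8.4732 + 0.33·164.65 = 108.011.
Var(X) = E[X²] − (E[X])² = 108.011 − 83.6018 = 24.4093.

24.4093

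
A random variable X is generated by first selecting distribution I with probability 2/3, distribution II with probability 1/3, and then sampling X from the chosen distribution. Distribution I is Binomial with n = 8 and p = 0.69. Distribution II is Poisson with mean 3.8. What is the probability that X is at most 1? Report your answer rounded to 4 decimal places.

Conditional on each component, P(X ≤ 1): I: 0.00160399; II: 0.10738.
By total probability, P(X ≤ 1) = 0.666667·0.00160399 + 0.333333·0.10738 = 0.0368626.

0.0369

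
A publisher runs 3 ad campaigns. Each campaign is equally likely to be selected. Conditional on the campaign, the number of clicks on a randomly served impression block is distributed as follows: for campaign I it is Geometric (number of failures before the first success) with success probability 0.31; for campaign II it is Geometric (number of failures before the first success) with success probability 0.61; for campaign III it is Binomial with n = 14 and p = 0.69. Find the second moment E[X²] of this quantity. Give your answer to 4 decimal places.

36.6338

For each component E[X²] = Var + (mean)², giving I: 12.1342; II: 1.45687; III: 96.3102.
Overall E[X²] = 0.333333·12.1342 + 0.333333·1.45687 + 0.333333·96.3102 = 36.6338.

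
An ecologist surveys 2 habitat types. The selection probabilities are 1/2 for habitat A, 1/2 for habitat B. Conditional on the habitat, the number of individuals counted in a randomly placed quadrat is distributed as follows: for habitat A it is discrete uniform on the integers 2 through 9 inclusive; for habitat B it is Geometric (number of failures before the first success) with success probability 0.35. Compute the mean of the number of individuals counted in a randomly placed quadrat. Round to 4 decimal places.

3.6786

Component means — A: 5.5; B: 1.85714.
E[X] = 0.5·5.5 + 0.5·1.85714 = 3.67857.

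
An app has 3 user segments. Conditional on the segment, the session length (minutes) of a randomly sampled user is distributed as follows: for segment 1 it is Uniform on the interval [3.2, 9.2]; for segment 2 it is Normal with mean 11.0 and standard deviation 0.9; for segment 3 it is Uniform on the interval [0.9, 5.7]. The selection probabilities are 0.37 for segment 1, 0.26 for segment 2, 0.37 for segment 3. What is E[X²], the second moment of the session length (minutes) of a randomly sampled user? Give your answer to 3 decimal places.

For each component E[X²] = Var + (mean)², giving 1: 41.44; 2: 121.81; 3: 12.81.
Overall E[X²] = 0.37·41.44 + 0.26·121.81 + 0.37·12.81 = 51.7431.

51.743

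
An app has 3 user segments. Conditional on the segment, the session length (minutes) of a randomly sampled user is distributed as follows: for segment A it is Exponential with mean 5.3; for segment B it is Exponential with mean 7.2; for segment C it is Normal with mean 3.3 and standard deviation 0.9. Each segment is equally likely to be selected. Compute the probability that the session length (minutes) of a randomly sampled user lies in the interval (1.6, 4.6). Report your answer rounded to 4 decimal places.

0.4962

Conditional on each segment, P(1.6 < X < 4.6): A: 0.3196; B: 0.272859; C: 0.89624.
By total probability, P(1.6 < X < 4.6) = 0.333333·0.3196 + 0.333333·0.272859 + 0.333333·0.89624 = 0.496233.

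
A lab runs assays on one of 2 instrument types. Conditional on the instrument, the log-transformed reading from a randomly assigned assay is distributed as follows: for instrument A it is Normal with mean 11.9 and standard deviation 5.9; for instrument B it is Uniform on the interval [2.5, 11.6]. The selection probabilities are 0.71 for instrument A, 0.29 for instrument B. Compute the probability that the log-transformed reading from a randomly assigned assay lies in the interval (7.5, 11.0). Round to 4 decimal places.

0.2617

Conditional on each instrument, P(7.5 < X < 11.0): A: 0.211474; B: 0.384615.
By total probability, P(7.5 < X < 11.0) = 0.71·0.211474 + 0.29·0.384615 = 0.261685.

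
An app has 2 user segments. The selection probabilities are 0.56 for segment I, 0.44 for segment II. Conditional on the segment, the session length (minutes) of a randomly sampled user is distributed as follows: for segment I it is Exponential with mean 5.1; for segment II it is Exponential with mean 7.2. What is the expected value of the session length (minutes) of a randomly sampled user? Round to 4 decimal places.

6.0240

Component means — I: 5.1; II: 7.2.
E[X] = 0.56·5.1 + 0.44·7.2 = 6.024.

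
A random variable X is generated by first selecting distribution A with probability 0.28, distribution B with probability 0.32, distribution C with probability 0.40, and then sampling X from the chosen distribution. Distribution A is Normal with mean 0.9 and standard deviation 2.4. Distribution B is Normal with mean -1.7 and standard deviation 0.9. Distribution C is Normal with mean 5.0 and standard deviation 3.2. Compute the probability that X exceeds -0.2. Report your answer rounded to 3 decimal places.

0.584

Conditional on each component, P(X > -0.2): A: 0.676644; B: 0.0477904; C: 0.947919.
By total probability, P(X > -0.2) = 0.28·0.676644 + 0.32·0.0477904 + 0.4·0.947919 = 0.583921.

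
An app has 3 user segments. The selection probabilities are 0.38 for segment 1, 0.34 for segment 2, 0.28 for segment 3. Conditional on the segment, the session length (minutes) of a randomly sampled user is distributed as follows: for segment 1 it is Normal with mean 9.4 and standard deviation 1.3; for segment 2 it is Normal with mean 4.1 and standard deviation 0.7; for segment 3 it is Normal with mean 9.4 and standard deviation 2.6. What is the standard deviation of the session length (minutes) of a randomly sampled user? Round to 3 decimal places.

Per component, 1: μ=9.4, E[X²]=90.05; 2: μ=4.1, E[X²]=17.3; 3: μ=9.4, E[X²]=95.12.
E[X] = 0.38·9.4 + 0.34·4.1 + 0.28·9.4 = 7.598.
E[X²] = 0.38·90.05 + 0.34·17.3 + 0.28·95.12 = 66.7346.
Var(X) = E[X²] − (E[X])² = 66.7346 − 57.7296 = 9.005.
SD(X) = √9.005 = 3.00083.

3.001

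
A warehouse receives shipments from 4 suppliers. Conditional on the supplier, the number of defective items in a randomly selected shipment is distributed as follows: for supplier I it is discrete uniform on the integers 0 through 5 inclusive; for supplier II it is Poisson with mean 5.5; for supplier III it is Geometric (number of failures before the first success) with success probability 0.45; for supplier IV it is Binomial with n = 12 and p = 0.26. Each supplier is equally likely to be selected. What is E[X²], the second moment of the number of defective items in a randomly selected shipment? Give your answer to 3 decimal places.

15.292

For each component E[X²] = Var + (mean)², giving I: 9.16667; II: 35.75; III: 4.20988; IV: 12.0432.
Overall E[X²] = 0.25·9.16667 + 0.25·35.75 + 0.25·4.20988 + 0.25·12.0432 = 15.2924.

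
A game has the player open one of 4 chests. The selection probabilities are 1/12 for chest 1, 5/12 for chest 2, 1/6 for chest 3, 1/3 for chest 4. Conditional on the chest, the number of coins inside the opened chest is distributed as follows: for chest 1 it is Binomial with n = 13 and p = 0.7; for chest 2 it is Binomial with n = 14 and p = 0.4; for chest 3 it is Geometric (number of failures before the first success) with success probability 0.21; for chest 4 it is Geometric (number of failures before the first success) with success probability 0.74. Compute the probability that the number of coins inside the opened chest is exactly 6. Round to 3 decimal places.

Conditional on each chest, P(X = 6): 1: 0.0441524; 2: 0.206598; 3: 0.0510484; 4: 0.000228598.
By total probability, P(X = 6) = 0.0833333·0.0441524 + 0.416667·0.206598 + 0.166667·0.0510484 + 0.333333·0.000228598 = 0.098346.

0.098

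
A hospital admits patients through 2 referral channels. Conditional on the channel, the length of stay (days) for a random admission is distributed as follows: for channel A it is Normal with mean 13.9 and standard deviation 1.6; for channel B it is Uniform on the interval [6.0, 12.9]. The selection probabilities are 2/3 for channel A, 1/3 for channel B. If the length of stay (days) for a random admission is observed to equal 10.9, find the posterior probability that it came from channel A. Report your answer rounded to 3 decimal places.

Likelihoods f(10.9 | ·): A: 0.0429914; B: 0.144928.
Posterior ∝ prior × likelihood. Numerator for A: 0.666667·0.0429914 = 0.0286609.
Normalizing constant: 0.666667·0.0429914 + 0.333333·0.144928 = 0.0769701.
P(A | observation) = 0.0286609 / 0.0769701 = 0.372365.

0.372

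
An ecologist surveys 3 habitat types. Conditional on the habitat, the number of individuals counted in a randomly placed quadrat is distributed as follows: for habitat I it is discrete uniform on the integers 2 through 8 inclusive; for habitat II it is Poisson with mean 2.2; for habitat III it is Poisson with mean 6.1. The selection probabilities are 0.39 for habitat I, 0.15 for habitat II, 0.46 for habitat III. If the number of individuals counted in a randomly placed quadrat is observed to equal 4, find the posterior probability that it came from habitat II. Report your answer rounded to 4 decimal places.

Likelihoods P(X=4 | ·): I: 0.142857; II: 0.108151; III: 0.129393.
Posterior ∝ prior × likelihood. Numerator for II: 0.15·0.108151 = 0.0162227.
Normalizing constant: 0.39·0.142857 + 0.15·0.108151 + 0.46·0.129393 = 0.131458.
P(II | observation) = 0.0162227 / 0.131458 = 0.123406.

0.1234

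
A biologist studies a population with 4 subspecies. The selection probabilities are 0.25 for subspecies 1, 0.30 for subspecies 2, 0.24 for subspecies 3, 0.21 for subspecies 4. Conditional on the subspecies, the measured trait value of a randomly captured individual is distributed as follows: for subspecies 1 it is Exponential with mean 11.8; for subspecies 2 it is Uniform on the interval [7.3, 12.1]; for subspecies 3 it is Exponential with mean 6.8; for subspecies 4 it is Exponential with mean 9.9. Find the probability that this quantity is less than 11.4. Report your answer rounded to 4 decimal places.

0.7498

Conditional on each subspecies, P(X < 11.4): 1: 0.619436; 2: 0.854167; 3: 0.812967; 4: 0.683843.
By total probability, P(X < 11.4) = 0.25·0.619436 + 0.3·0.854167 + 0.24·0.812967 + 0.21·0.683843 = 0.749828.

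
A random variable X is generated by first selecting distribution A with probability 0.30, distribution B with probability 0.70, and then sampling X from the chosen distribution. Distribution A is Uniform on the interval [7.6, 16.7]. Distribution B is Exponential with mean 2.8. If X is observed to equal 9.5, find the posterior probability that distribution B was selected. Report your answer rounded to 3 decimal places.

0.203

Likelihoods f(9.5 | ·): A: 0.10989; B: 0.0120045.
Posterior ∝ prior × likelihood. Numerator for B: 0.7·0.0120045 = 0.00840313.
Normalizing constant: 0.3·0.10989 + 0.7·0.0120045 = 0.0413702.
P(B | observation) = 0.00840313 / 0.0413702 = 0.20312.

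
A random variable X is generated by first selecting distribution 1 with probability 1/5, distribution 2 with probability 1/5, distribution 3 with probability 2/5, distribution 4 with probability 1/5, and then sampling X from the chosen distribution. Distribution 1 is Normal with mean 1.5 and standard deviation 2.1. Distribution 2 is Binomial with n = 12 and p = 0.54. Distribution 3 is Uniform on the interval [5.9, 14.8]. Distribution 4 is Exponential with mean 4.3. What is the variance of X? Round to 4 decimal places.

Per component, 1: μ=1.5, E[X²]=6.66; 2: μ=6.48, E[X²]=44.9712; 3: μ=10.35, E[X²]=113.723; 4: μ=4.3, E[X²]=36.98.
E[X] = 0.2·1.5 + 0.2·6.48 + 0.4·10.35 + 0.2·4.3 = 6.596.
E[X²] = 0.2·6.66 + 0.2·44.9712 + 0.4·113.723 + 0.2·36.98 = 63.2116.
Var(X) = E[X²] − (E[X])² = 63.2116 − 43.5072 = 19.7044.

19.7044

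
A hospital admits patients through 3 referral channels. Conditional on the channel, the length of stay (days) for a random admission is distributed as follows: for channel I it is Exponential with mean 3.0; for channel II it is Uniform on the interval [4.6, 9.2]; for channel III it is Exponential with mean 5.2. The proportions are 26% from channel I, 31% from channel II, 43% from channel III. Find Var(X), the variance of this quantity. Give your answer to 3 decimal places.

16.666

Per component, I: μ=3, E[X²]=18; II: μ=6.9, E[X²]=49.3733; III: μ=5.2, E[X²]=54.08.
E[X] = 0.26·3 + 0.31·6.9 + 0.43·5.2 = 5.155.
E[X²] = 0.26·18 + 0.31·49.3733 + 0.43·54.08 = 43.2401.
Var(X) = E[X²] − (E[X])² = 43.2401 − 26.574 = 16.6661.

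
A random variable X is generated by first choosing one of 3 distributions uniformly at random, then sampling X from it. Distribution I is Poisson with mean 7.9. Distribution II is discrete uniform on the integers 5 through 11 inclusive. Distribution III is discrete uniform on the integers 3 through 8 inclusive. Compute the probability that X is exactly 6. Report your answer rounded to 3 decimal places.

Conditional on each component, P(X = 6): I: 0.125171; II: 0.142857; III: 0.166667.
By total probability, P(X = 6) = 0.333333·0.125171 + 0.333333·0.142857 + 0.333333·0.166667 = 0.144898.

0.145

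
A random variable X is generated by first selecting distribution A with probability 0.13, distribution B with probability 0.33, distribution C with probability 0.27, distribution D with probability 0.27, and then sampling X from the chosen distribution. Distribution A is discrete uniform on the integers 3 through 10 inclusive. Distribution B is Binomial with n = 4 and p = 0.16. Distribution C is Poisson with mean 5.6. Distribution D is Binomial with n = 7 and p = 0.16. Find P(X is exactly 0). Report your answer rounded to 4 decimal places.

Conditional on each component, P(X = 0): A: 0; B: 0.497871; C: 0.00369786; D: 0.29509.
By total probability, P(X = 0) = 0.13·0 + 0.33·0.497871 + 0.27·0.00369786 + 0.27·0.29509 = 0.24497.

0.2450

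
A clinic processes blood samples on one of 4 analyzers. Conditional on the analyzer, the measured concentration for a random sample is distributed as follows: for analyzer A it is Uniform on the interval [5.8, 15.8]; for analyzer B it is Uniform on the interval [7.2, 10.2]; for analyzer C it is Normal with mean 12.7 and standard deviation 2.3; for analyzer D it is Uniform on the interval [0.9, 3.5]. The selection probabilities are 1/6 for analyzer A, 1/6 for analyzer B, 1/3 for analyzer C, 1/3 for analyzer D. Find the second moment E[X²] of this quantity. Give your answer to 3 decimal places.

90.897

For each component E[X²] = Var + (mean)², giving A: 124.973; B: 76.44; C: 166.58; D: 5.40333.
Overall E[X²] = 0.166667·124.973 + 0.166667·76.44 + 0.333333·166.58 + 0.333333·5.40333 = 90.8967.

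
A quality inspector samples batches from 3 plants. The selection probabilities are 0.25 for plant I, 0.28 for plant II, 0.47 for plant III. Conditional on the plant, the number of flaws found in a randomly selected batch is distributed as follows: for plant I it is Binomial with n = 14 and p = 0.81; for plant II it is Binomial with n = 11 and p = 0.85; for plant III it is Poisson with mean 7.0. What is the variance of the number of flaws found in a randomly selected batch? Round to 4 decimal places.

7.4385

Per component, I: μ=11.34, E[X²]=130.75; II: μ=9.35, E[X²]=88.825; III: μ=7, E[X²]=56.
E[X] = 0.25·11.34 + 0.28·9.35 + 0.47·7 = 8.743.
E[X²] = 0.25·130.75 + 0.28·88.825 + 0.47·56 = 83.8785.
Var(X) = E[X²] − (E[X])² = 83.8785 − 76.44 = 7.4385.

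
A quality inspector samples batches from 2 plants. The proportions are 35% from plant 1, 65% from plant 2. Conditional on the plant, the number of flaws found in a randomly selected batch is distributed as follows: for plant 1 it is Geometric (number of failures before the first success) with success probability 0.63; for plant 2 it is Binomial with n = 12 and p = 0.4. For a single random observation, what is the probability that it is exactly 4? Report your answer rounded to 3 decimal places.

Conditional on each plant, P(X = 4): 1: 0.0118072; 2: 0.212841.
By total probability, P(X = 4) = 0.35·0.0118072 + 0.65·0.212841 = 0.142479.

0.142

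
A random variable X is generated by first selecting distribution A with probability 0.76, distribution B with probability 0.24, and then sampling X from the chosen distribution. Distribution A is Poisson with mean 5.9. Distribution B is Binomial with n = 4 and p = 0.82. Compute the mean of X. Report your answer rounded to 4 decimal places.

5.2712

Component means — A: 5.9; B: 3.28.
E[X] = 0.76·5.9 + 0.24·3.28 = 5.2712.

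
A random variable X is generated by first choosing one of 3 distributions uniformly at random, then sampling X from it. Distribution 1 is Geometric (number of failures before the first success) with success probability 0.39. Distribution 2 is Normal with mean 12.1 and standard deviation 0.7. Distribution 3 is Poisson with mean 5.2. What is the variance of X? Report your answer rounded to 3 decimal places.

22.326

Per component, 1: μ=1.5641, E[X²]=6.45694; 2: μ=12.1, E[X²]=146.9; 3: μ=5.2, E[X²]=32.24.
E[X] = 0.333333·1.5641 + 0.333333·12.1 + 0.333333·5.2 = 6.28803.
E[X²] = 0.333333·6.45694 + 0.333333·146.9 + 0.333333·32.24 = 61.8656.
Var(X) = E[X²] − (E[X])² = 61.8656 − 39.5394 = 22.3263.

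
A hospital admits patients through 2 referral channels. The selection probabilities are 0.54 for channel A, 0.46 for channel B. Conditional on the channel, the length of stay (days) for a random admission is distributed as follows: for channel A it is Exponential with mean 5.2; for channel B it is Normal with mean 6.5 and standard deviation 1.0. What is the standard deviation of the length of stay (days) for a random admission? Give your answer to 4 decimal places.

Per component, A: μ=5.2, E[X²]=54.08; B: μ=6.5, E[X²]=43.25.
E[X] = 0.54·5.2 + 0.46·6.5 = 5.798.
E[X²] = 0.54·54.08 + 0.46·43.25 = 49.0982.
Var(X) = E[X²] − (E[X])² = 49.0982 − 33.6168 = 15.4814.
SD(X) = √15.4814 = 3.93464.

3.9346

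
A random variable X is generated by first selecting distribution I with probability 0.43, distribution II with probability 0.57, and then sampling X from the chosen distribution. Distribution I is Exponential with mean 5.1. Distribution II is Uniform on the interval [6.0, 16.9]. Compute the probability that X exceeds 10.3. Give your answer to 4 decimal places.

0.4022

Conditional on each component, P(X > 10.3): I: 0.132707; II: 0.605505.
By total probability, P(X > 10.3) = 0.43·0.132707 + 0.57·0.605505 = 0.402202.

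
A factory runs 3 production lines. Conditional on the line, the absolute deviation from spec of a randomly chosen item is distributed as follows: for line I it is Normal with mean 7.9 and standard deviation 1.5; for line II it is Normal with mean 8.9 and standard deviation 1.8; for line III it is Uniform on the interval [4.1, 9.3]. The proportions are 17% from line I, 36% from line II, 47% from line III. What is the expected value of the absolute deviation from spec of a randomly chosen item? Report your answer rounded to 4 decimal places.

Component means — I: 7.9; II: 8.9; III: 6.7.
E[X] = 0.17·7.9 + 0.36·8.9 + 0.47·6.7 = 7.696.

7.6960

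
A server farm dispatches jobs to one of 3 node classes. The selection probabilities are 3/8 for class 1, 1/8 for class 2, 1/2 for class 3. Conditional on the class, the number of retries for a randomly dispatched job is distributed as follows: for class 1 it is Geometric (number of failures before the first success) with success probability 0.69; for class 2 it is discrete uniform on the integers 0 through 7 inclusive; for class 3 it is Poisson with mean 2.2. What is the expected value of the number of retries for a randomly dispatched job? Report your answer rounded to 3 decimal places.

Component means — 1: 0.449275; 2: 3.5; 3: 2.2.
E[X] = 0.375·0.449275 + 0.125·3.5 + 0.5·2.2 = 1.70598.

1.706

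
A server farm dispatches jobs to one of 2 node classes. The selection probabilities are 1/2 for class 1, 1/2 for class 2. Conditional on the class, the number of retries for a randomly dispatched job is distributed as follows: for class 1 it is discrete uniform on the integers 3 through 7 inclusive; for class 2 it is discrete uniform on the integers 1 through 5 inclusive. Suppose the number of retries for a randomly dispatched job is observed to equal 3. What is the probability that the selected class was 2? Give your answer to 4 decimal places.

0.5000

Likelihoods P(X=3 | ·): 1: 0.2; 2: 0.2.
Posterior ∝ prior × likelihood. Numerator for 2: 0.5·0.2 = 0.1.
Normalizing constant: 0.5·0.2 + 0.5·0.2 = 0.2.
P(2 | observation) = 0.1 / 0.2 = 0.5.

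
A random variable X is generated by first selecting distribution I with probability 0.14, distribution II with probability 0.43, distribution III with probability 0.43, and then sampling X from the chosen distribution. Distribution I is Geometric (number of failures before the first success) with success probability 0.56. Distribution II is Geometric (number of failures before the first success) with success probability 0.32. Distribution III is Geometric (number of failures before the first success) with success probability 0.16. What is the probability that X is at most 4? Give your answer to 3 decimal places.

Conditional on each component, P(X ≤ 4): I: 0.983508; II: 0.854607; III: 0.581788.
By total probability, P(X ≤ 4) = 0.14·0.983508 + 0.43·0.854607 + 0.43·0.581788 = 0.755341.

0.755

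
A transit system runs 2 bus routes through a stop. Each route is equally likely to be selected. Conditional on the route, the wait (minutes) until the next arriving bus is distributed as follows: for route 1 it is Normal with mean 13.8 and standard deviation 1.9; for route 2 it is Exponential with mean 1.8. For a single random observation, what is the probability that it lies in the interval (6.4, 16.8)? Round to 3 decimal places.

0.486

Conditional on each route, P(6.4 < X < 16.8): 1: 0.942777; 2: 0.0284771.
By total probability, P(6.4 < X < 16.8) = 0.5·0.942777 + 0.5·0.0284771 = 0.485627.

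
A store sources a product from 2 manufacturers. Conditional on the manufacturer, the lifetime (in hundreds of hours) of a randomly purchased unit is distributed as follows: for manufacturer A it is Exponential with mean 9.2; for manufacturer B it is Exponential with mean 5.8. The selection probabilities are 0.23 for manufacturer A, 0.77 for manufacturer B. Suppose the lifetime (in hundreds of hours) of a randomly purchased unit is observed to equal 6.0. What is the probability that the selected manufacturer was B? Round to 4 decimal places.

Likelihoods f(6.0 | ·): A: 0.0566209; B: 0.0612776.
Posterior ∝ prior × likelihood. Numerator for B: 0.77·0.0612776 = 0.0471838.
Normalizing constant: 0.23·0.0566209 + 0.77·0.0612776 = 0.0602066.
P(B | observation) = 0.0471838 / 0.0602066 = 0.783698.

0.7837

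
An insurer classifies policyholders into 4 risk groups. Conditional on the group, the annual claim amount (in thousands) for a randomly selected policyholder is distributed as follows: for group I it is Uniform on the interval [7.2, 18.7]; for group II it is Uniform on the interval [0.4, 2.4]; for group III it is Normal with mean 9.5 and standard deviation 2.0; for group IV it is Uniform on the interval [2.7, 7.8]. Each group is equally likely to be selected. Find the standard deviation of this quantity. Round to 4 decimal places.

Per component, I: μ=12.95, E[X²]=178.723; II: μ=1.4, E[X²]=2.29333; III: μ=9.5, E[X²]=94.25; IV: μ=5.25, E[X²]=29.73.
E[X] = 0.25·12.95 + 0.25·1.4 + 0.25·9.5 + 0.25·5.25 = 7.275.
E[X²] = 0.25·178.723 + 0.25·2.29333 + 0.25·94.25 + 0.25·29.73 = 76.2492.
Var(X) = E[X²] − (E[X])² = 76.2492 − 52.9256 = 23.3235.
SD(X) = √23.3235 = 4.82945.

4.8294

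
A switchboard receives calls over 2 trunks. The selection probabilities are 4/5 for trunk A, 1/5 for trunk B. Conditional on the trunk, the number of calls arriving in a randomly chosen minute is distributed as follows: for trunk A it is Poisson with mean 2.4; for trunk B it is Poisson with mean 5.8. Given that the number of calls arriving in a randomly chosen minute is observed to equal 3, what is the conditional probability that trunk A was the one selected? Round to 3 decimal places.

Likelihoods P(X=3 | ·): A: 0.209014; B: 0.098452.
Posterior ∝ prior × likelihood. Numerator for A: 0.8·0.209014 = 0.167211.
Normalizing constant: 0.8·0.209014 + 0.2·0.098452 = 0.186902.
P(A | observation) = 0.167211 / 0.186902 = 0.894648.

0.895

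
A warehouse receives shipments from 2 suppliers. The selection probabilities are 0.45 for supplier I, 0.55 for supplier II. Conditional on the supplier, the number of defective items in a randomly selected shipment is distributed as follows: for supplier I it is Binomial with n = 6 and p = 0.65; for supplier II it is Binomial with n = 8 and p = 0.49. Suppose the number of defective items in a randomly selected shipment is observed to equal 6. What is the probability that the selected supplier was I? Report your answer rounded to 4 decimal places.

0.3797

Likelihoods P(X=6 | ·): I: 0.0754189; II: 0.100803.
Posterior ∝ prior × likelihood. Numerator for I: 0.45·0.0754189 = 0.0339385.
Normalizing constant: 0.45·0.0754189 + 0.55·0.100803 = 0.0893803.
P(I | observation) = 0.0339385 / 0.0893803 = 0.379709.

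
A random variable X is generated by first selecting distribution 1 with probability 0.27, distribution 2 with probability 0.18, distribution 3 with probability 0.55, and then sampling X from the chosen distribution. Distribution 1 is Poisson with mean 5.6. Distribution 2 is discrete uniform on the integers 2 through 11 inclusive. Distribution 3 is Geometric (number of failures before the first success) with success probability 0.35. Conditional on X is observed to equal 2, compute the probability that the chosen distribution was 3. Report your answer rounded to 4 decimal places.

Likelihoods P(X=2 | ·): 1: 0.0579825; 2: 0.1; 3: 0.147875.
Posterior ∝ prior × likelihood. Numerator for 3: 0.55·0.147875 = 0.0813313.
Normalizing constant: 0.27·0.0579825 + 0.18·0.1 + 0.55·0.147875 = 0.114987.
P(3 | observation) = 0.0813313 / 0.114987 = 0.707311.

0.7073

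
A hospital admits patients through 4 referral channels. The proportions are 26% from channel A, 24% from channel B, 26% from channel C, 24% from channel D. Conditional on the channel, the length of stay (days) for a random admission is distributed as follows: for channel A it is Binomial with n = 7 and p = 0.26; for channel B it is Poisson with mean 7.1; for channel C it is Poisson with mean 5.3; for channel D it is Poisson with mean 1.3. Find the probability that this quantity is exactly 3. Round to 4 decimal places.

0.1159

Conditional on each channel, P(X = 3): A: 0.184465; B: 0.049219; C: 0.123856; D: 0.0997921.
By total probability, P(X = 3) = 0.26·0.184465 + 0.24·0.049219 + 0.26·0.123856 + 0.24·0.0997921 = 0.115926.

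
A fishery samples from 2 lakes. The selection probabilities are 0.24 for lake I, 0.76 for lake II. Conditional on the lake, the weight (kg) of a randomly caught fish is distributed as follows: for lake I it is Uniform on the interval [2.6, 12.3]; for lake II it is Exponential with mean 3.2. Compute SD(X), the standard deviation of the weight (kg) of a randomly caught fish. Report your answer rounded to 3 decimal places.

Per component, I: μ=7.45, E[X²]=63.3433; II: μ=3.2, E[X²]=20.48.
E[X] = 0.24·7.45 + 0.76·3.2 = 4.22.
E[X²] = 0.24·63.3433 + 0.76·20.48 = 30.7672.
Var(X) = E[X²] − (E[X])² = 30.7672 − 17.8084 = 12.9588.
SD(X) = √12.9588 = 3.59983.

3.600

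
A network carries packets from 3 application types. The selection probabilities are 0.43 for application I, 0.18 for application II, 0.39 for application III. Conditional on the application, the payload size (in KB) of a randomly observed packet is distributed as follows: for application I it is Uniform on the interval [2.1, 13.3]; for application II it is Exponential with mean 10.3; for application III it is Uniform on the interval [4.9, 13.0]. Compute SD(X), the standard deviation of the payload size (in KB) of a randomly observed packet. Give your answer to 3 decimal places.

5.161

Per component, I: μ=7.7, E[X²]=69.7433; II: μ=10.3, E[X²]=212.18; III: μ=8.95, E[X²]=85.57.
E[X] = 0.43·7.7 + 0.18·10.3 + 0.39·8.95 = 8.6555.
E[X²] = 0.43·69.7433 + 0.18·212.18 + 0.39·85.57 = 101.554.
Var(X) = E[X²] − (E[X])² = 101.554 − 74.9177 = 26.6367.
SD(X) = √26.6367 = 5.16107.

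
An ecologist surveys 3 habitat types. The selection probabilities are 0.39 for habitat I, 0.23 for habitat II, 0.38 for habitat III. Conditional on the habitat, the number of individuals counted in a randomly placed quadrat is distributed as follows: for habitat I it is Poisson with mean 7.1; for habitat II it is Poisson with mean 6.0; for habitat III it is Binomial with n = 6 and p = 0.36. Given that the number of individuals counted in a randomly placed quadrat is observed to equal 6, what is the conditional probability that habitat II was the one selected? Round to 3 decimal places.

0.389

Likelihoods P(X=6 | ·): I: 0.1468; II: 0.160623; III: 0.00217678.
Posterior ∝ prior × likelihood. Numerator for II: 0.23·0.160623 = 0.0369433.
Normalizing constant: 0.39·0.1468 + 0.23·0.160623 + 0.38·0.00217678 = 0.0950226.
P(II | observation) = 0.0369433 / 0.0950226 = 0.388785.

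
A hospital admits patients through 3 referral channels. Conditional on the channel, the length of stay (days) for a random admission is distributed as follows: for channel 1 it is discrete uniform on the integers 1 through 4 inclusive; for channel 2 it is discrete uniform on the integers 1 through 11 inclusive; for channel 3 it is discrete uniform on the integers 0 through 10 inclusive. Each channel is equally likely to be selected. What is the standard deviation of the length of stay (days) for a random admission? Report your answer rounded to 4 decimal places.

Per component, 1: μ=2.5, E[X²]=7.5; 2: μ=6, E[X²]=46; 3: μ=5, E[X²]=35.
E[X] = 0.333333·2.5 + 0.333333·6 + 0.333333·5 = 4.5.
E[X²] = 0.333333·7.5 + 0.333333·46 + 0.333333·35 = 29.5.
Var(X) = E[X²] − (E[X])² = 29.5 − 20.25 = 9.25.
SD(X) = √9.25 = 3.04138.

3.0414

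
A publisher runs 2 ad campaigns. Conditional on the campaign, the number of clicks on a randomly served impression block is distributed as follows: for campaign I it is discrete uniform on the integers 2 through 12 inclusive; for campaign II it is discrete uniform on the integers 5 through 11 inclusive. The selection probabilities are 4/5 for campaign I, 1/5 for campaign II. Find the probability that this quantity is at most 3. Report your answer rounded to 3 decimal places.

0.145

Conditional on each campaign, P(X ≤ 3): I: 0.181818; II: 0.
By total probability, P(X ≤ 3) = 0.8·0.181818 + 0.2·0 = 0.145455.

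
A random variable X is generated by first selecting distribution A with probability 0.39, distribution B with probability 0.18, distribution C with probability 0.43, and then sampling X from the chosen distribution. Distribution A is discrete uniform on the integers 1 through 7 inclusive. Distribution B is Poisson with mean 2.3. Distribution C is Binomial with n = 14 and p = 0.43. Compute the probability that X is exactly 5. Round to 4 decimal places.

Conditional on each component, P(X = 5): A: 0.142857; B: 0.053775; C: 0.18693.
By total probability, P(X = 5) = 0.39·0.142857 + 0.18·0.053775 + 0.43·0.18693 = 0.145774.

0.1458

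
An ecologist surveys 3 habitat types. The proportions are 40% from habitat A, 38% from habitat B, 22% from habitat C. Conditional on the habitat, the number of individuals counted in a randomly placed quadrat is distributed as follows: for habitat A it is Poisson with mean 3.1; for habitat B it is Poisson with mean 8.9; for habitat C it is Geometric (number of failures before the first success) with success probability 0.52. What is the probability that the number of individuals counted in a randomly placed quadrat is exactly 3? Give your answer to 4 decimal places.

0.1082

Conditional on each habitat, P(X = 3): A: 0.223677; B: 0.016025; C: 0.0575078.
By total probability, P(X = 3) = 0.4·0.223677 + 0.38·0.016025 + 0.22·0.0575078 = 0.108212.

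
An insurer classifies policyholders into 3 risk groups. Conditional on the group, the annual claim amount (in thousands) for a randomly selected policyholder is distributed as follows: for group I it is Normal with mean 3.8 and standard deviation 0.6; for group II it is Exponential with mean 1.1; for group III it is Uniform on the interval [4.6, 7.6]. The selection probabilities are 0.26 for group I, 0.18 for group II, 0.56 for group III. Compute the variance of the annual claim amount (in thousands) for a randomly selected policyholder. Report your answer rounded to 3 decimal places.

4.363

Per component, I: μ=3.8, E[X²]=14.8; II: μ=1.1, E[X²]=2.42; III: μ=6.1, E[X²]=37.96.
E[X] = 0.26·3.8 + 0.18·1.1 + 0.56·6.1 = 4.602.
E[X²] = 0.26·14.8 + 0.18·2.42 + 0.56·37.96 = 25.5412.
Var(X) = E[X²] − (E[X])² = 25.5412 − 21.1784 = 4.3628.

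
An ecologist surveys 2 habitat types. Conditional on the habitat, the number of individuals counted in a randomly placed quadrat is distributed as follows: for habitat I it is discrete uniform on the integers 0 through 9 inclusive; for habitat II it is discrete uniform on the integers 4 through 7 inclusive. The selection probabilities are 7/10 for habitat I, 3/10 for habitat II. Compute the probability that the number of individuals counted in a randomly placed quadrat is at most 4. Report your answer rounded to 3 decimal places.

0.425

Conditional on each habitat, P(X ≤ 4): I: 0.5; II: 0.25.
By total probability, P(X ≤ 4) = 0.7·0.5 + 0.3·0.25 = 0.425.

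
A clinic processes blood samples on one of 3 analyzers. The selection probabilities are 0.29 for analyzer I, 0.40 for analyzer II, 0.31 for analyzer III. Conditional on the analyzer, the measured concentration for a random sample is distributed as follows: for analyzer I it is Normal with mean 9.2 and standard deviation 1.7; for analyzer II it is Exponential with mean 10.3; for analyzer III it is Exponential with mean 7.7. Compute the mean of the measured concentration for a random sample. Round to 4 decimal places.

Component means — I: 9.2; II: 10.3; III: 7.7.
E[X] = 0.29·9.2 + 0.4·10.3 + 0.31·7.7 = 9.175.

9.1750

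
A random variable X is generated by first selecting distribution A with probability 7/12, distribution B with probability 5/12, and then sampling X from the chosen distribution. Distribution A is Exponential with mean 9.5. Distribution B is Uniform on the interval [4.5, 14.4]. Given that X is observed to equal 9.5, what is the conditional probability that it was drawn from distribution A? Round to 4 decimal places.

Likelihoods f(9.5 | ·): A: 0.0387242; B: 0.10101.
Posterior ∝ prior × likelihood. Numerator for A: 0.583333·0.0387242 = 0.0225891.
Normalizing constant: 0.583333·0.0387242 + 0.416667·0.10101 = 0.0646766.
P(A | observation) = 0.0225891 / 0.0646766 = 0.349262.

0.3493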